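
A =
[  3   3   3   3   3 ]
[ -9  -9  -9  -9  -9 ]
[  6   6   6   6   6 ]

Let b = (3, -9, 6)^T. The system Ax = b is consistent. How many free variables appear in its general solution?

Row reduce the augmented matrix [A | b].
R2 ← R2 + (3)·R1: [0, 0, 0, 0, 0, 0]
R3 ← R3 − (2)·R1: [0, 0, 0, 0, 0, 0]
The echelon form has 1 nonzero rows, and every pivot lies in the first 5 columns, so rank(A) = rank([A|b]) = 1.
The system is consistent.
Free variables = (unknowns) − (rank) = 5 − 1 = 4.

4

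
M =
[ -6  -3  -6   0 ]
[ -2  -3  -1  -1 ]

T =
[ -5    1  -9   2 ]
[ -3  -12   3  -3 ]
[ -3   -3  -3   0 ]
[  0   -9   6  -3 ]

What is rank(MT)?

First compute MT:
[[ 57,  48,  63,  -3],
 [ 22,  46,   6,   8]]
Now row reduce the product.
R2 ← R2 − (22/57)·R1: [0, 522/19, -348/19, 174/19]
2 nonzero rows, so rank(MT) = 2.

2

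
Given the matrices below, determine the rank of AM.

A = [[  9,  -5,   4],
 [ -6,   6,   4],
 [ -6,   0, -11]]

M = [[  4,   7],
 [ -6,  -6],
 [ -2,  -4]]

First compute AM:
[[ 58,  77],
 [-68, -94],
 [ -2,   2]]
Now row reduce the product.
R2 ← R2 + (34/29)·R1: [0, -108/29]
R3 ← R3 + (1/29)·R1: [0, 135/29]
R3 ← R3 + (5/4)·R2: [0, 0]
2 nonzero rows, so rank(AM) = 2.

2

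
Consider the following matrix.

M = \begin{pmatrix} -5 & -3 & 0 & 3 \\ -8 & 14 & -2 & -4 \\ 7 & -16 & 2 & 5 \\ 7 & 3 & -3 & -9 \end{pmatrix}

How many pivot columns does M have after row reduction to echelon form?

3

Row reduce to echelon form.
R2 ← R2 − (8/5)·R1: [0, 94/5, -2, -44/5]
R3 ← R3 + (7/5)·R1: [0, -101/5, 2, 46/5]
R4 ← R4 + (7/5)·R1: [0, -6/5, -3, -24/5]
R3 ← R3 + (101/94)·R2: [0, 0, -7/47, -12/47]
R4 ← R4 + (3/47)·R2: [0, 0, -147/47, -252/47]
R4 ← R4 − (21)·R3: [0, 0, 0, 0]
Echelon form has 3 nonzero rows, so rank(M) = 3.
Each nonzero row contributes one pivot column: 3 pivot columns.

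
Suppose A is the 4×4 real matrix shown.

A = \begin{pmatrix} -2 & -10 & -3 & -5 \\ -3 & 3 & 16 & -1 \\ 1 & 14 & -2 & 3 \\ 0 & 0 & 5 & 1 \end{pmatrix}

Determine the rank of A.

3

Row reduce to echelon form.
R2 ← R2 − (3/2)·R1: [0, 18, 41/2, 13/2]
R3 ← R3 + (1/2)·R1: [0, 9, -7/2, 1/2]
R3 ← R3 − (1/2)·R2: [0, 0, -55/4, -11/4]
R4 ← R4 + (4/11)·R3: [0, 0, 0, 0]
Echelon form has 3 nonzero rows, so rank(A) = 3.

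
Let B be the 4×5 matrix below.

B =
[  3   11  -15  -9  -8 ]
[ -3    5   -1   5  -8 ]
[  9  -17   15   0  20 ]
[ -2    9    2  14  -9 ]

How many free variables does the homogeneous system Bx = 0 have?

Row reduce to echelon form.
R2 ← R2 + R1: [0, 16, -16, -4, -16]
R3 ← R3 − (3)·R1: [0, -50, 60, 27, 44]
R4 ← R4 + (2/3)·R1: [0, 49/3, -8, 8, -43/3]
R3 ← R3 + (25/8)·R2: [0, 0, 10, 29/2, -6]
R4 ← R4 − (49/48)·R2: [0, 0, 25/3, 145/12, 2]
R4 ← R4 − (5/6)·R3: [0, 0, 0, 0, 7]
4 nonzero rows, so rank(B) = 4.
B has 5 columns; by rank–nullity, nullity = 5 − 4 = 1.

1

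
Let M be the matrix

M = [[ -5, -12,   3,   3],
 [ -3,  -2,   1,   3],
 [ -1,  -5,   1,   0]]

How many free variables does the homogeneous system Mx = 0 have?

2

Row reduce to echelon form.
R2 ← R2 − (3/5)·R1: [0, 26/5, -4/5, 6/5]
R3 ← R3 − (1/5)·R1: [0, -13/5, 2/5, -3/5]
R3 ← R3 + (1/2)·R2: [0, 0, 0, 0]
2 nonzero rows, so rank(M) = 2.
M has 4 columns; by rank–nullity, nullity = 4 − 2 = 2.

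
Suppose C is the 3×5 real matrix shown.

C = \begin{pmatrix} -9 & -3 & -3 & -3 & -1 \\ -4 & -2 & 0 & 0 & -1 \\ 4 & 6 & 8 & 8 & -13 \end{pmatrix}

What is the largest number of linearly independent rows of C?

3

Row reduce to echelon form.
R2 ← R2 − (4/9)·R1: [0, -2/3, 4/3, 4/3, -5/9]
R3 ← R3 + (4/9)·R1: [0, 14/3, 20/3, 20/3, -121/9]
R3 ← R3 + (7)·R2: [0, 0, 16, 16, -52/3]
Echelon form has 3 nonzero rows, so rank(C) = 3.
The rank gives the maximum number of linearly independent rows: 3.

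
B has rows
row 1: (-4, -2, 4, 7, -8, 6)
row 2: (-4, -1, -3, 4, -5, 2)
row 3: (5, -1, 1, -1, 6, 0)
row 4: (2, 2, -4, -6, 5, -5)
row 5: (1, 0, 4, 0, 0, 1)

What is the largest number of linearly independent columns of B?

4

Row reduce to echelon form.
R2 ← R2 − R1: [0, 1, -7, -3, 3, -4]
R3 ← R3 + (5/4)·R1: [0, -7/2, 6, 31/4, -4, 15/2]
R4 ← R4 + (1/2)·R1: [0, 1, -2, -5/2, 1, -2]
R5 ← R5 + (1/4)·R1: [0, -1/2, 5, 7/4, -2, 5/2]
R3 ← R3 + (7/2)·R2: [0, 0, -37/2, -11/4, 13/2, -13/2]
R4 ← R4 − R2: [0, 0, 5, 1/2, -2, 2]
R5 ← R5 + (1/2)·R2: [0, 0, 3/2, 1/4, -1/2, 1/2]
R4 ← R4 + (10/37)·R3: [0, 0, 0, -9/37, -9/37, 9/37]
R5 ← R5 + (3/37)·R3: [0, 0, 0, 1/37, 1/37, -1/37]
R5 ← R5 + (1/9)·R4: [0, 0, 0, 0, 0, 0]
Echelon form has 4 nonzero rows, so rank(B) = 4.
The rank gives the maximum number of linearly independent columns: 4.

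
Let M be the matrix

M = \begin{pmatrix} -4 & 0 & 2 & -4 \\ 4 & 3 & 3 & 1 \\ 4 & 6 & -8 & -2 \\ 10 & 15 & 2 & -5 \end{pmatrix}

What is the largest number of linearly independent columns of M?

3

Row reduce to echelon form.
R2 ← R2 + R1: [0, 3, 5, -3]
R3 ← R3 + R1: [0, 6, -6, -6]
R4 ← R4 + (5/2)·R1: [0, 15, 7, -15]
R3 ← R3 − (2)·R2: [0, 0, -16, 0]
R4 ← R4 − (5)·R2: [0, 0, -18, 0]
R4 ← R4 − (9/8)·R3: [0, 0, 0, 0]
Echelon form has 3 nonzero rows, so rank(M) = 3.
The rank gives the maximum number of linearly independent columns: 3.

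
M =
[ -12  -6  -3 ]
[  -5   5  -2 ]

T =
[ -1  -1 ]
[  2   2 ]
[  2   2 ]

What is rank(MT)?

First compute MT:
[[ -6,  -6],
 [ 11,  11]]
Now row reduce the product.
R2 ← R2 + (11/6)·R1: [0, 0]
1 nonzero row, so rank(MT) = 1.

1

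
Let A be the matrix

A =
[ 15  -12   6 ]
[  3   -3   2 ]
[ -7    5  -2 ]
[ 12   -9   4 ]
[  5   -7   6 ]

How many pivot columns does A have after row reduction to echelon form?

Row reduce to echelon form.
R2 ← R2 − (1/5)·R1: [0, -3/5, 4/5]
R3 ← R3 + (7/15)·R1: [0, -3/5, 4/5]
R4 ← R4 − (4/5)·R1: [0, 3/5, -4/5]
R5 ← R5 − (1/3)·R1: [0, -3, 4]
R3 ← R3 − R2: [0, 0, 0]
R4 ← R4 + R2: [0, 0, 0]
R5 ← R5 − (5)·R2: [0, 0, 0]
Echelon form has 2 nonzero rows, so rank(A) = 2.
Each nonzero row contributes one pivot column: 2 pivot columns.

2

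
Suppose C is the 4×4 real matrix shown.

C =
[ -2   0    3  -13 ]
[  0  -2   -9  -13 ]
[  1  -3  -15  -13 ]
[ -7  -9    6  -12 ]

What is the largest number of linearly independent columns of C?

3

Row reduce to echelon form.
R3 ← R3 + (1/2)·R1: [0, -3, -27/2, -39/2]
R4 ← R4 − (7/2)·R1: [0, -9, -9/2, 67/2]
R3 ← R3 − (3/2)·R2: [0, 0, 0, 0]
R4 ← R4 − (9/2)·R2: [0, 0, 36, 92]
Swap R3 ↔ R4
Echelon form has 3 nonzero rows, so rank(C) = 3.
The rank gives the maximum number of linearly independent columns: 3.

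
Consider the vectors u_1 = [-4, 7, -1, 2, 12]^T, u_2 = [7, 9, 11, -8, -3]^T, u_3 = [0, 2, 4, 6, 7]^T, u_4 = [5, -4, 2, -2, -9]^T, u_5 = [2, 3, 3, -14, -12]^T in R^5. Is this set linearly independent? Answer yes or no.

Form the matrix with these vectors as rows and row reduce.
R2 ← R2 + (7/4)·R1: [0, 85/4, 37/4, -9/2, 18]
R4 ← R4 + (5/4)·R1: [0, 19/4, 3/4, 1/2, 6]
R5 ← R5 + (1/2)·R1: [0, 13/2, 5/2, -13, -6]
R3 ← R3 − (8/85)·R2: [0, 0, 266/85, 546/85, 451/85]
R4 ← R4 − (19/85)·R2: [0, 0, -112/85, 128/85, 168/85]
R5 ← R5 − (26/85)·R2: [0, 0, -28/85, -988/85, -978/85]
R4 ← R4 + (8/19)·R3: [0, 0, 0, 80/19, 80/19]
R5 ← R5 + (2/19)·R3: [0, 0, 0, -208/19, -208/19]
R5 ← R5 + (13/5)·R4: [0, 0, 0, 0, 0]
4 nonzero rows, so the 5 vectors span a space of dimension 4.
Since 4 < 5, the vectors are linearly dependent.

no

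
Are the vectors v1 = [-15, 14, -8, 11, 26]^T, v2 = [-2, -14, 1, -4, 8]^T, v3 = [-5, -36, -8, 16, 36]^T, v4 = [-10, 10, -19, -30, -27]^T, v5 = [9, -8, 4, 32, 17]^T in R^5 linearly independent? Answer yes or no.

yes

Form the matrix with these vectors as rows and row reduce.
R2 ← R2 − (2/15)·R1: [0, -238/15, 31/15, -82/15, 68/15]
R3 ← R3 − (1/3)·R1: [0, -122/3, -16/3, 37/3, 82/3]
R4 ← R4 − (2/3)·R1: [0, 2/3, -41/3, -112/3, -133/3]
R5 ← R5 + (3/5)·R1: [0, 2/5, -4/5, 193/5, 163/5]
R3 ← R3 − (305/119)·R2: [0, 0, -1265/119, 3135/119, 110/7]
R4 ← R4 + (5/119)·R2: [0, 0, -1616/119, -4470/119, -309/7]
R5 ← R5 + (3/119)·R2: [0, 0, -89/119, 4577/119, 229/7]
R4 ← R4 − (1616/1265)·R3: [0, 0, 0, -1638/23, -1477/23]
R5 ← R5 − (89/1265)·R3: [0, 0, 0, 842/23, 727/23]
R5 ← R5 + (421/819)·R4: [0, 0, 0, 0, -164/117]
5 nonzero rows, so the 5 vectors span a space of dimension 5.
Since 5 = 5, the vectors are linearly independent.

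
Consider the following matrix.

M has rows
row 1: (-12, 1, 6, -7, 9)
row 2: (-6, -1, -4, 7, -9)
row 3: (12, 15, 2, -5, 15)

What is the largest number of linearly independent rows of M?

Row reduce to echelon form.
R2 ← R2 − (1/2)·R1: [0, -3/2, -7, 21/2, -27/2]
R3 ← R3 + R1: [0, 16, 8, -12, 24]
R3 ← R3 + (32/3)·R2: [0, 0, -200/3, 100, -120]
Echelon form has 3 nonzero rows, so rank(M) = 3.
The rank gives the maximum number of linearly independent rows: 3.

3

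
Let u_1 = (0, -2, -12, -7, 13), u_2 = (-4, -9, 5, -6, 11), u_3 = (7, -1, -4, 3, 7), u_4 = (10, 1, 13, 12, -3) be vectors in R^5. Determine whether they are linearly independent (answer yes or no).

Form the matrix with these vectors as rows and row reduce.
Swap R1 ↔ R2
R3 ← R3 + (7/4)·R1: [0, -67/4, 19/4, -15/2, 105/4]
R4 ← R4 + (5/2)·R1: [0, -43/2, 51/2, -3, 49/2]
R3 ← R3 − (67/8)·R2: [0, 0, 421/4, 409/8, -661/8]
R4 ← R4 − (43/4)·R2: [0, 0, 309/2, 289/4, -461/4]
R4 ← R4 − (618/421)·R3: [0, 0, 0, -1178/421, 2542/421]
4 nonzero rows, so the 4 vectors span a space of dimension 4.
Since 4 = 4, the vectors are linearly independent.

yes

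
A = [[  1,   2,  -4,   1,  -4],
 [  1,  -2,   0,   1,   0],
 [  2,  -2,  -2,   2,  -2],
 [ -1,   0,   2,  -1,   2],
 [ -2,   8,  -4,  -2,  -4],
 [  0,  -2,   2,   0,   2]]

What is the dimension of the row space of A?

2

Row reduce to echelon form.
R2 ← R2 − R1: [0, -4, 4, 0, 4]
R3 ← R3 − (2)·R1: [0, -6, 6, 0, 6]
R4 ← R4 + R1: [0, 2, -2, 0, -2]
R5 ← R5 + (2)·R1: [0, 12, -12, 0, -12]
R3 ← R3 − (3/2)·R2: [0, 0, 0, 0, 0]
R4 ← R4 + (1/2)·R2: [0, 0, 0, 0, 0]
R5 ← R5 + (3)·R2: [0, 0, 0, 0, 0]
R6 ← R6 − (1/2)·R2: [0, 0, 0, 0, 0]
Echelon form has 2 nonzero rows, so rank(A) = 2.
The row space has dimension equal to the rank: 2.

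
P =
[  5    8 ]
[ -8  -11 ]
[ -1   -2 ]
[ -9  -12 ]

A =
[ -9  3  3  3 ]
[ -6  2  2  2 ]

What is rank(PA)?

1

First compute PA:
[[-93,  31,  31,  31],
 [138, -46, -46, -46],
 [ 21,  -7,  -7,  -7],
 [153, -51, -51, -51]]
Now row reduce the product.
R2 ← R2 + (46/31)·R1: [0, 0, 0, 0]
R3 ← R3 + (7/31)·R1: [0, 0, 0, 0]
R4 ← R4 + (51/31)·R1: [0, 0, 0, 0]
1 nonzero row, so rank(PA) = 1.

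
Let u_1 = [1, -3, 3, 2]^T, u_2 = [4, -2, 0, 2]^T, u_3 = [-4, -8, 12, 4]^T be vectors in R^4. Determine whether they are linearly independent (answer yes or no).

no

Form the matrix with these vectors as rows and row reduce.
R2 ← R2 − (4)·R1: [0, 10, -12, -6]
R3 ← R3 + (4)·R1: [0, -20, 24, 12]
R3 ← R3 + (2)·R2: [0, 0, 0, 0]
2 nonzero rows, so the 3 vectors span a space of dimension 2.
Since 2 < 3, the vectors are linearly dependent.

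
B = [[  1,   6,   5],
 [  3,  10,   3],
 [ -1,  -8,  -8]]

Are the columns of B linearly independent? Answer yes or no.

no

Row reduce B to echelon form.
R2 ← R2 − (3)·R1: [0, -8, -12]
R3 ← R3 + R1: [0, -2, -3]
R3 ← R3 − (1/4)·R2: [0, 0, 0]
2 pivots among 3 columns.
Only 2 < 3 pivot columns, so the columns are linearly dependent.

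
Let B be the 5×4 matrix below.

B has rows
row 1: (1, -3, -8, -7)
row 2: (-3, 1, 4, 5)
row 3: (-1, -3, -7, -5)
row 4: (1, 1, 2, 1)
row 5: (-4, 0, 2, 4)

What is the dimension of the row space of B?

2

Row reduce to echelon form.
R2 ← R2 + (3)·R1: [0, -8, -20, -16]
R3 ← R3 + R1: [0, -6, -15, -12]
R4 ← R4 − R1: [0, 4, 10, 8]
R5 ← R5 + (4)·R1: [0, -12, -30, -24]
R3 ← R3 − (3/4)·R2: [0, 0, 0, 0]
R4 ← R4 + (1/2)·R2: [0, 0, 0, 0]
R5 ← R5 − (3/2)·R2: [0, 0, 0, 0]
Echelon form has 2 nonzero rows, so rank(B) = 2.
The row space has dimension equal to the rank: 2.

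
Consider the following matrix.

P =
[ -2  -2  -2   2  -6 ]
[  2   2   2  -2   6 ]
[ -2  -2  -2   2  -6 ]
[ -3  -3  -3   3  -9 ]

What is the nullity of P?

4

Row reduce to echelon form.
R2 ← R2 + R1: [0, 0, 0, 0, 0]
R3 ← R3 − R1: [0, 0, 0, 0, 0]
R4 ← R4 − (3/2)·R1: [0, 0, 0, 0, 0]
1 nonzero row, so rank(P) = 1.
P has 5 columns; by rank–nullity, nullity = 5 − 1 = 4.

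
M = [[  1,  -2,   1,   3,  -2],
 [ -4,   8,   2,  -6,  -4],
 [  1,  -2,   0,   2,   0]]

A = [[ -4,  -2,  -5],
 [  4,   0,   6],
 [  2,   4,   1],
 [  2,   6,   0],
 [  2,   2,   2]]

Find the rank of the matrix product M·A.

2

First compute MA:
[[ -8,  16, -20],
 [ 32, -28,  62],
 [ -8,  10, -17]]
Now row reduce the product.
R2 ← R2 + (4)·R1: [0, 36, -18]
R3 ← R3 − R1: [0, -6, 3]
R3 ← R3 + (1/6)·R2: [0, 0, 0]
2 nonzero rows, so rank(MA) = 2.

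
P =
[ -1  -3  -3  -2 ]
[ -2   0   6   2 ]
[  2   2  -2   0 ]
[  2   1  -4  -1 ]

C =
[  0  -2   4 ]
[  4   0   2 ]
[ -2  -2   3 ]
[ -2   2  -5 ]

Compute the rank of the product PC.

2

First compute PC:
[[ -2,   4,  -9],
 [-16,  -4,   0],
 [ 12,   0,   6],
 [ 14,   2,   3]]
Now row reduce the product.
R2 ← R2 − (8)·R1: [0, -36, 72]
R3 ← R3 + (6)·R1: [0, 24, -48]
R4 ← R4 + (7)·R1: [0, 30, -60]
R3 ← R3 + (2/3)·R2: [0, 0, 0]
R4 ← R4 + (5/6)·R2: [0, 0, 0]
2 nonzero rows, so rank(PC) = 2.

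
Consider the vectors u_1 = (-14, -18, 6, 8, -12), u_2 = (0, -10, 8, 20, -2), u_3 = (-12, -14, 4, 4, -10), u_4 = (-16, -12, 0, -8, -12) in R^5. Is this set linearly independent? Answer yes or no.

Form the matrix with these vectors as rows and row reduce.
R3 ← R3 − (6/7)·R1: [0, 10/7, -8/7, -20/7, 2/7]
R4 ← R4 − (8/7)·R1: [0, 60/7, -48/7, -120/7, 12/7]
R3 ← R3 + (1/7)·R2: [0, 0, 0, 0, 0]
R4 ← R4 + (6/7)·R2: [0, 0, 0, 0, 0]
2 nonzero rows, so the 4 vectors span a space of dimension 2.
Since 2 < 4, the vectors are linearly dependent.

no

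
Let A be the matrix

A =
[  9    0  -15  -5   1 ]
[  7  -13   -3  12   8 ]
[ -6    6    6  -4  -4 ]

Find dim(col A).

2

Row reduce to echelon form.
R2 ← R2 − (7/9)·R1: [0, -13, 26/3, 143/9, 65/9]
R3 ← R3 + (2/3)·R1: [0, 6, -4, -22/3, -10/3]
R3 ← R3 + (6/13)·R2: [0, 0, 0, 0, 0]
Echelon form has 2 nonzero rows, so rank(A) = 2.
The column space has dimension equal to the rank: 2.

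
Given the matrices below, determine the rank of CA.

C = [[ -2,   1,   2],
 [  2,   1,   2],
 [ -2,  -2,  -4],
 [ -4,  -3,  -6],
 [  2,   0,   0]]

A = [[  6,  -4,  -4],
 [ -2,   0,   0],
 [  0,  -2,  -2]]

2

First compute CA:
[[-14,   4,   4],
 [ 10, -12, -12],
 [ -8,  16,  16],
 [-18,  28,  28],
 [ 12,  -8,  -8]]
Now row reduce the product.
R2 ← R2 + (5/7)·R1: [0, -64/7, -64/7]
R3 ← R3 − (4/7)·R1: [0, 96/7, 96/7]
R4 ← R4 − (9/7)·R1: [0, 160/7, 160/7]
R5 ← R5 + (6/7)·R1: [0, -32/7, -32/7]
R3 ← R3 + (3/2)·R2: [0, 0, 0]
R4 ← R4 + (5/2)·R2: [0, 0, 0]
R5 ← R5 − (1/2)·R2: [0, 0, 0]
2 nonzero rows, so rank(CA) = 2.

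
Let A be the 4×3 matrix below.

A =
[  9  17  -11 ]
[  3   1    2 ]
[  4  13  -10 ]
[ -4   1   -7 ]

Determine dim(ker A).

0

Row reduce to echelon form.
R2 ← R2 − (1/3)·R1: [0, -14/3, 17/3]
R3 ← R3 − (4/9)·R1: [0, 49/9, -46/9]
R4 ← R4 + (4/9)·R1: [0, 77/9, -107/9]
R3 ← R3 + (7/6)·R2: [0, 0, 3/2]
R4 ← R4 + (11/6)·R2: [0, 0, -3/2]
R4 ← R4 + R3: [0, 0, 0]
3 nonzero rows, so rank(A) = 3.
A has 3 columns; by rank–nullity, nullity = 3 − 3 = 0.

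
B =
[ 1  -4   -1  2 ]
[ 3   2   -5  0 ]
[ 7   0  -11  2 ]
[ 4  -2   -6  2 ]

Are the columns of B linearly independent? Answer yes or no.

Row reduce B to echelon form.
R2 ← R2 − (3)·R1: [0, 14, -2, -6]
R3 ← R3 − (7)·R1: [0, 28, -4, -12]
R4 ← R4 − (4)·R1: [0, 14, -2, -6]
R3 ← R3 − (2)·R2: [0, 0, 0, 0]
R4 ← R4 − R2: [0, 0, 0, 0]
2 pivots among 4 columns.
Only 2 < 4 pivot columns, so the columns are linearly dependent.

no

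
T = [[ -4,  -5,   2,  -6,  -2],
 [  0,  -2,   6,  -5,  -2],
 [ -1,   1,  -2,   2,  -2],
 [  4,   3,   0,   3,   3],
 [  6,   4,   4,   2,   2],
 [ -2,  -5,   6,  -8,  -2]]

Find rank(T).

Row reduce to echelon form.
R3 ← R3 − (1/4)·R1: [0, 9/4, -5/2, 7/2, -3/2]
R4 ← R4 + R1: [0, -2, 2, -3, 1]
R5 ← R5 + (3/2)·R1: [0, -7/2, 7, -7, -1]
R6 ← R6 − (1/2)·R1: [0, -5/2, 5, -5, -1]
R3 ← R3 + (9/8)·R2: [0, 0, 17/4, -17/8, -15/4]
R4 ← R4 − R2: [0, 0, -4, 2, 3]
R5 ← R5 − (7/4)·R2: [0, 0, -7/2, 7/4, 5/2]
R6 ← R6 − (5/4)·R2: [0, 0, -5/2, 5/4, 3/2]
R4 ← R4 + (16/17)·R3: [0, 0, 0, 0, -9/17]
R5 ← R5 + (14/17)·R3: [0, 0, 0, 0, -10/17]
R6 ← R6 + (10/17)·R3: [0, 0, 0, 0, -12/17]
R5 ← R5 − (10/9)·R4: [0, 0, 0, 0, 0]
R6 ← R6 − (4/3)·R4: [0, 0, 0, 0, 0]
Echelon form has 4 nonzero rows, so rank(T) = 4.

4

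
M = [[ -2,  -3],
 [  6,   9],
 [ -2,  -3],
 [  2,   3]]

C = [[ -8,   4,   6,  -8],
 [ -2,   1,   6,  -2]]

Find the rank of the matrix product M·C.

1

First compute MC:
[[ 22, -11, -30,  22],
 [-66,  33,  90, -66],
 [ 22, -11, -30,  22],
 [-22,  11,  30, -22]]
Now row reduce the product.
R2 ← R2 + (3)·R1: [0, 0, 0, 0]
R3 ← R3 − R1: [0, 0, 0, 0]
R4 ← R4 + R1: [0, 0, 0, 0]
1 nonzero row, so rank(MC) = 1.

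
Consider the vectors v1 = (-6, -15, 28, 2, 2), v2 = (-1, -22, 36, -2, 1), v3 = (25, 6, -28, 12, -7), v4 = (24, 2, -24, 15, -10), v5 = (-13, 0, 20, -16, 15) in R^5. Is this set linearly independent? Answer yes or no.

Form the matrix with these vectors as rows and row reduce.
R2 ← R2 − (1/6)·R1: [0, -39/2, 94/3, -7/3, 2/3]
R3 ← R3 + (25/6)·R1: [0, -113/2, 266/3, 61/3, 4/3]
R4 ← R4 + (4)·R1: [0, -58, 88, 23, -2]
R5 ← R5 − (13/6)·R1: [0, 65/2, -122/3, -61/3, 32/3]
R3 ← R3 − (113/39)·R2: [0, 0, -248/117, 3170/117, -70/117]
R4 ← R4 − (116/39)·R2: [0, 0, -608/117, 3503/117, -466/117]
R5 ← R5 + (5/3)·R2: [0, 0, 104/9, -218/9, 106/9]
R4 ← R4 − (76/31)·R3: [0, 0, 0, -1131/31, -78/31]
R5 ← R5 + (169/31)·R3: [0, 0, 0, 3828/31, 264/31]
R5 ← R5 + (44/13)·R4: [0, 0, 0, 0, 0]
4 nonzero rows, so the 5 vectors span a space of dimension 4.
Since 4 < 5, the vectors are linearly dependent.

no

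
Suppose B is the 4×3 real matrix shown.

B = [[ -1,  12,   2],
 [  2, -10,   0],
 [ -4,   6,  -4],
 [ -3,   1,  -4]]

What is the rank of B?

2

Row reduce to echelon form.
R2 ← R2 + (2)·R1: [0, 14, 4]
R3 ← R3 − (4)·R1: [0, -42, -12]
R4 ← R4 − (3)·R1: [0, -35, -10]
R3 ← R3 + (3)·R2: [0, 0, 0]
R4 ← R4 + (5/2)·R2: [0, 0, 0]
Echelon form has 2 nonzero rows, so rank(B) = 2.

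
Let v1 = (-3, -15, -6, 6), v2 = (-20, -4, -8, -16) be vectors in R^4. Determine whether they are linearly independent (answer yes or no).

yes

Form the matrix with these vectors as rows and row reduce.
R2 ← R2 − (20/3)·R1: [0, 96, 32, -56]
2 nonzero rows, so the 2 vectors span a space of dimension 2.
Since 2 = 2, the vectors are linearly independent.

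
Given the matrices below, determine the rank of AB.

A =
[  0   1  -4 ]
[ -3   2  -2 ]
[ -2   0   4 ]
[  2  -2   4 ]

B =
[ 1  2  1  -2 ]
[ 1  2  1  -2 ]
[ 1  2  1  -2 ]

First compute AB:
[[ -3,  -6,  -3,   6],
 [ -3,  -6,  -3,   6],
 [  2,   4,   2,  -4],
 [  4,   8,   4,  -8]]
Now row reduce the product.
R2 ← R2 − R1: [0, 0, 0, 0]
R3 ← R3 + (2/3)·R1: [0, 0, 0, 0]
R4 ← R4 + (4/3)·R1: [0, 0, 0, 0]
1 nonzero row, so rank(AB) = 1.

1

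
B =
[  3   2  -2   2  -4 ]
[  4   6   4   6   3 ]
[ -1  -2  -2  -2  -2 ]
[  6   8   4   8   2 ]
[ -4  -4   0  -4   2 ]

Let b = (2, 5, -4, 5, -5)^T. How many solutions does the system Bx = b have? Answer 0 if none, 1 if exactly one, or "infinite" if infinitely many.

Row reduce the augmented matrix [B | b].
R2 ← R2 − (4/3)·R1: [0, 10/3, 20/3, 10/3, 25/3, 7/3]
R3 ← R3 + (1/3)·R1: [0, -4/3, -8/3, -4/3, -10/3, -10/3]
R4 ← R4 − (2)·R1: [0, 4, 8, 4, 10, 1]
R5 ← R5 + (4/3)·R1: [0, -4/3, -8/3, -4/3, -10/3, -7/3]
R3 ← R3 + (2/5)·R2: [0, 0, 0, 0, 0, -12/5]
R4 ← R4 − (6/5)·R2: [0, 0, 0, 0, 0, -9/5]
R5 ← R5 + (2/5)·R2: [0, 0, 0, 0, 0, -7/5]
R4 ← R4 − (3/4)·R3: [0, 0, 0, 0, 0, 0]
R5 ← R5 − (7/12)·R3: [0, 0, 0, 0, 0, 0]
The echelon form has 3 nonzero rows; the last pivot sits in the augmented column, so rank(B) = 2 but rank([B|b]) = 3.
Since the ranks differ, the system is inconsistent.
It has no solutions.

0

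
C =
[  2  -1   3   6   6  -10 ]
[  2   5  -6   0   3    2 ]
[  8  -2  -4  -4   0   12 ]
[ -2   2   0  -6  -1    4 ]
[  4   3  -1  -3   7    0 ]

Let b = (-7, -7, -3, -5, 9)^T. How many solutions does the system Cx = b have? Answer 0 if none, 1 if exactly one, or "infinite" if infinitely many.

0

Row reduce the augmented matrix [C | b].
R2 ← R2 − R1: [0, 6, -9, -6, -3, 12, 0]
R3 ← R3 − (4)·R1: [0, 2, -16, -28, -24, 52, 25]
R4 ← R4 + R1: [0, 1, 3, 0, 5, -6, -12]
R5 ← R5 − (2)·R1: [0, 5, -7, -15, -5, 20, 23]
R3 ← R3 − (1/3)·R2: [0, 0, -13, -26, -23, 48, 25]
R4 ← R4 − (1/6)·R2: [0, 0, 9/2, 1, 11/2, -8, -12]
R5 ← R5 − (5/6)·R2: [0, 0, 1/2, -10, -5/2, 10, 23]
R4 ← R4 + (9/26)·R3: [0, 0, 0, -8, -32/13, 112/13, -87/26]
R5 ← R5 + (1/26)·R3: [0, 0, 0, -11, -44/13, 154/13, 623/26]
R5 ← R5 − (11/8)·R4: [0, 0, 0, 0, 0, 0, 457/16]
The echelon form has 5 nonzero rows; the last pivot sits in the augmented column, so rank(C) = 4 but rank([C|b]) = 5.
Since the ranks differ, the system is inconsistent.
It has no solutions.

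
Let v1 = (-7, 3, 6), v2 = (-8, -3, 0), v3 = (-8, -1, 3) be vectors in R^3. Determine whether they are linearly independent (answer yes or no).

Form the matrix with these vectors as rows and row reduce.
R2 ← R2 − (8/7)·R1: [0, -45/7, -48/7]
R3 ← R3 − (8/7)·R1: [0, -31/7, -27/7]
R3 ← R3 − (31/45)·R2: [0, 0, 13/15]
3 nonzero rows, so the 3 vectors span a space of dimension 3.
Since 3 = 3, the vectors are linearly independent.

yes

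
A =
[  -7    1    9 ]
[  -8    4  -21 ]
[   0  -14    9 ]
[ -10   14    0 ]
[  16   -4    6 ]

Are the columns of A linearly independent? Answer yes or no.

Row reduce A to echelon form.
R2 ← R2 − (8/7)·R1: [0, 20/7, -219/7]
R4 ← R4 − (10/7)·R1: [0, 88/7, -90/7]
R5 ← R5 + (16/7)·R1: [0, -12/7, 186/7]
R3 ← R3 + (49/10)·R2: [0, 0, -1443/10]
R4 ← R4 − (22/5)·R2: [0, 0, 624/5]
R5 ← R5 + (3/5)·R2: [0, 0, 39/5]
R4 ← R4 + (32/37)·R3: [0, 0, 0]
R5 ← R5 + (2/37)·R3: [0, 0, 0]
3 pivots among 3 columns.
Every column is a pivot column, so the columns are linearly independent.

yes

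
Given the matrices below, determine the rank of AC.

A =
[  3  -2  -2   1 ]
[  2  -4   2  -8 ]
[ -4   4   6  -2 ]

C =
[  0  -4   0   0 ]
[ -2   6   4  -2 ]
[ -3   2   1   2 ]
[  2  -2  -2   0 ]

First compute AC:
[[ 12, -30, -12,   0],
 [-14, -12,   2,  12],
 [-30,  56,  26,   4]]
Now row reduce the product.
R2 ← R2 + (7/6)·R1: [0, -47, -12, 12]
R3 ← R3 + (5/2)·R1: [0, -19, -4, 4]
R3 ← R3 − (19/47)·R2: [0, 0, 40/47, -40/47]
3 nonzero rows, so rank(AC) = 3.

3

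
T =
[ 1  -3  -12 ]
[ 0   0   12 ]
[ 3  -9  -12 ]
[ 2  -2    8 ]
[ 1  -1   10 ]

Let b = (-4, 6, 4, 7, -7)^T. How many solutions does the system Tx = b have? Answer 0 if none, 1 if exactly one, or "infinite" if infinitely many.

Row reduce the augmented matrix [T | b].
R3 ← R3 − (3)·R1: [0, 0, 24, 16]
R4 ← R4 − (2)·R1: [0, 4, 32, 15]
R5 ← R5 − R1: [0, 2, 22, -3]
Swap R2 ↔ R4
R5 ← R5 − (1/2)·R2: [0, 0, 6, -21/2]
R4 ← R4 − (1/2)·R3: [0, 0, 0, -2]
R5 ← R5 − (1/4)·R3: [0, 0, 0, -29/2]
R5 ← R5 − (29/4)·R4: [0, 0, 0, 0]
The echelon form has 4 nonzero rows; the last pivot sits in the augmented column, so rank(T) = 3 but rank([T|b]) = 4.
Since the ranks differ, the system is inconsistent.
It has no solutions.

0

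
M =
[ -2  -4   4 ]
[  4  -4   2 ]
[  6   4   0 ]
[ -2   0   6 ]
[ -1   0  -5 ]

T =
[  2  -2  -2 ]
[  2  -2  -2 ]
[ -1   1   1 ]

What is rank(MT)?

First compute MT:
[[-16,  16,  16],
 [ -2,   2,   2],
 [ 20, -20, -20],
 [-10,  10,  10],
 [  3,  -3,  -3]]
Now row reduce the product.
R2 ← R2 − (1/8)·R1: [0, 0, 0]
R3 ← R3 + (5/4)·R1: [0, 0, 0]
R4 ← R4 − (5/8)·R1: [0, 0, 0]
R5 ← R5 + (3/16)·R1: [0, 0, 0]
1 nonzero row, so rank(MT) = 1.

1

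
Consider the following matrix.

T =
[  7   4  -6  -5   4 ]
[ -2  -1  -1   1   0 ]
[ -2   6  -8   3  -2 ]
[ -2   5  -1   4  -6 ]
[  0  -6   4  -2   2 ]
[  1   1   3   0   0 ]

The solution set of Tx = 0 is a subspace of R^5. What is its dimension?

Row reduce to echelon form.
R2 ← R2 + (2/7)·R1: [0, 1/7, -19/7, -3/7, 8/7]
R3 ← R3 + (2/7)·R1: [0, 50/7, -68/7, 11/7, -6/7]
R4 ← R4 + (2/7)·R1: [0, 43/7, -19/7, 18/7, -34/7]
R6 ← R6 − (1/7)·R1: [0, 3/7, 27/7, 5/7, -4/7]
R3 ← R3 − (50)·R2: [0, 0, 126, 23, -58]
R4 ← R4 − (43)·R2: [0, 0, 114, 21, -54]
R5 ← R5 + (42)·R2: [0, 0, -110, -20, 50]
R6 ← R6 − (3)·R2: [0, 0, 12, 2, -4]
R4 ← R4 − (19/21)·R3: [0, 0, 0, 4/21, -32/21]
R5 ← R5 + (55/63)·R3: [0, 0, 0, 5/63, -40/63]
R6 ← R6 − (2/21)·R3: [0, 0, 0, -4/21, 32/21]
R5 ← R5 − (5/12)·R4: [0, 0, 0, 0, 0]
R6 ← R6 + R4: [0, 0, 0, 0, 0]
4 nonzero rows, so rank(T) = 4.
T has 5 columns; by rank–nullity, nullity = 5 − 4 = 1.

1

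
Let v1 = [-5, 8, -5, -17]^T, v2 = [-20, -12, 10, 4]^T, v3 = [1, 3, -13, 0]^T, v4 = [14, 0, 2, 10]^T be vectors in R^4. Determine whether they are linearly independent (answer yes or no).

Form the matrix with these vectors as rows and row reduce.
R2 ← R2 − (4)·R1: [0, -44, 30, 72]
R3 ← R3 + (1/5)·R1: [0, 23/5, -14, -17/5]
R4 ← R4 + (14/5)·R1: [0, 112/5, -12, -188/5]
R3 ← R3 + (23/220)·R2: [0, 0, -239/22, 227/55]
R4 ← R4 + (28/55)·R2: [0, 0, 36/11, -52/55]
R4 ← R4 + (72/239)·R3: [0, 0, 0, 356/1195]
4 nonzero rows, so the 4 vectors span a space of dimension 4.
Since 4 = 4, the vectors are linearly independent.

yes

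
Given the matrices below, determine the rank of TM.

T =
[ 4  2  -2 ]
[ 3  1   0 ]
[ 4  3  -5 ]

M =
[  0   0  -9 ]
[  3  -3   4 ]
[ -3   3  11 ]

First compute TM:
[[ 12, -12, -50],
 [  3,  -3, -23],
 [ 24, -24, -79]]
Now row reduce the product.
R2 ← R2 − (1/4)·R1: [0, 0, -21/2]
R3 ← R3 − (2)·R1: [0, 0, 21]
R3 ← R3 + (2)·R2: [0, 0, 0]
2 nonzero rows, so rank(TM) = 2.

2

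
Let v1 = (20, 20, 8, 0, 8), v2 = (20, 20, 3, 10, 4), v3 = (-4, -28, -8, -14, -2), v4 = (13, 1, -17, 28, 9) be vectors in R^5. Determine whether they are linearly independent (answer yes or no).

Form the matrix with these vectors as rows and row reduce.
R2 ← R2 − R1: [0, 0, -5, 10, -4]
R3 ← R3 + (1/5)·R1: [0, -24, -32/5, -14, -2/5]
R4 ← R4 − (13/20)·R1: [0, -12, -111/5, 28, 19/5]
Swap R2 ↔ R3
R4 ← R4 − (1/2)·R2: [0, 0, -19, 35, 4]
R4 ← R4 − (19/5)·R3: [0, 0, 0, -3, 96/5]
4 nonzero rows, so the 4 vectors span a space of dimension 4.
Since 4 = 4, the vectors are linearly independent.

yes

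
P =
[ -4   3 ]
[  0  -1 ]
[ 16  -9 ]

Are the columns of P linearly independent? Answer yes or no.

yes

Row reduce P to echelon form.
R3 ← R3 + (4)·R1: [0, 3]
R3 ← R3 + (3)·R2: [0, 0]
2 pivots among 2 columns.
Every column is a pivot column, so the columns are linearly independent.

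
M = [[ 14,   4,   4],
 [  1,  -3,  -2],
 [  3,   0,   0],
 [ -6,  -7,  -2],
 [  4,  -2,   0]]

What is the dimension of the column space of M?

Row reduce to echelon form.
R2 ← R2 − (1/14)·R1: [0, -23/7, -16/7]
R3 ← R3 − (3/14)·R1: [0, -6/7, -6/7]
R4 ← R4 + (3/7)·R1: [0, -37/7, -2/7]
R5 ← R5 − (2/7)·R1: [0, -22/7, -8/7]
R3 ← R3 − (6/23)·R2: [0, 0, -6/23]
R4 ← R4 − (37/23)·R2: [0, 0, 78/23]
R5 ← R5 − (22/23)·R2: [0, 0, 24/23]
R4 ← R4 + (13)·R3: [0, 0, 0]
R5 ← R5 + (4)·R3: [0, 0, 0]
Echelon form has 3 nonzero rows, so rank(M) = 3.
The column space has dimension equal to the rank: 3.

3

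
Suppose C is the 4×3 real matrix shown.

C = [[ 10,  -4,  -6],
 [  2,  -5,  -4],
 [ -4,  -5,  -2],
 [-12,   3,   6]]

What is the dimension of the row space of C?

2

Row reduce to echelon form.
R2 ← R2 − (1/5)·R1: [0, -21/5, -14/5]
R3 ← R3 + (2/5)·R1: [0, -33/5, -22/5]
R4 ← R4 + (6/5)·R1: [0, -9/5, -6/5]
R3 ← R3 − (11/7)·R2: [0, 0, 0]
R4 ← R4 − (3/7)·R2: [0, 0, 0]
Echelon form has 2 nonzero rows, so rank(C) = 2.
The row space has dimension equal to the rank: 2.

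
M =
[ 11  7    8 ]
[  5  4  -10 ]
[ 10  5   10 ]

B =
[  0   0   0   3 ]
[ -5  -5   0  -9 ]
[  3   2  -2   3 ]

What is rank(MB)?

3

First compute MB:
[[-11, -19, -16,  -6],
 [-50, -40,  20, -51],
 [  5,  -5, -20,  15]]
Now row reduce the product.
R2 ← R2 − (50/11)·R1: [0, 510/11, 1020/11, -261/11]
R3 ← R3 + (5/11)·R1: [0, -150/11, -300/11, 135/11]
R3 ← R3 + (5/17)·R2: [0, 0, 0, 90/17]
3 nonzero rows, so rank(MB) = 3.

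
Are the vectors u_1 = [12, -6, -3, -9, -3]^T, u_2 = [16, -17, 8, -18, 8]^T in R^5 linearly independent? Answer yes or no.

yes

Form the matrix with these vectors as rows and row reduce.
R2 ← R2 − (4/3)·R1: [0, -9, 12, -6, 12]
2 nonzero rows, so the 2 vectors span a space of dimension 2.
Since 2 = 2, the vectors are linearly independent.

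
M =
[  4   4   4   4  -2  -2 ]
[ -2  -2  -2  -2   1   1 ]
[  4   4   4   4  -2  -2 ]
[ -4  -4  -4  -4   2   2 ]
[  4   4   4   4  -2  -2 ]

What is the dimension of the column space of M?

1

Row reduce to echelon form.
R2 ← R2 + (1/2)·R1: [0, 0, 0, 0, 0, 0]
R3 ← R3 − R1: [0, 0, 0, 0, 0, 0]
R4 ← R4 + R1: [0, 0, 0, 0, 0, 0]
R5 ← R5 − R1: [0, 0, 0, 0, 0, 0]
Echelon form has 1 nonzero row, so rank(M) = 1.
The column space has dimension equal to the rank: 1.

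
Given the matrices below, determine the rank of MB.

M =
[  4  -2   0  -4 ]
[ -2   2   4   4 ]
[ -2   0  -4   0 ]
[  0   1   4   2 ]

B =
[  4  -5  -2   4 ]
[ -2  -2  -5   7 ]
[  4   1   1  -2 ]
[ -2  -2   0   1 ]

First compute MB:
[[ 28,  -8,   2,  -2],
 [ -4,   2,  -2,   2],
 [-24,   6,   0,   0],
 [ 10,  -2,  -1,   1]]
Now row reduce the product.
R2 ← R2 + (1/7)·R1: [0, 6/7, -12/7, 12/7]
R3 ← R3 + (6/7)·R1: [0, -6/7, 12/7, -12/7]
R4 ← R4 − (5/14)·R1: [0, 6/7, -12/7, 12/7]
R3 ← R3 + R2: [0, 0, 0, 0]
R4 ← R4 − R2: [0, 0, 0, 0]
2 nonzero rows, so rank(MB) = 2.

2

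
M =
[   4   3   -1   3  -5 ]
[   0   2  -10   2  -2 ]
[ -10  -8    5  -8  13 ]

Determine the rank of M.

2

Row reduce to echelon form.
R3 ← R3 + (5/2)·R1: [0, -1/2, 5/2, -1/2, 1/2]
R3 ← R3 + (1/4)·R2: [0, 0, 0, 0, 0]
Echelon form has 2 nonzero rows, so rank(M) = 2.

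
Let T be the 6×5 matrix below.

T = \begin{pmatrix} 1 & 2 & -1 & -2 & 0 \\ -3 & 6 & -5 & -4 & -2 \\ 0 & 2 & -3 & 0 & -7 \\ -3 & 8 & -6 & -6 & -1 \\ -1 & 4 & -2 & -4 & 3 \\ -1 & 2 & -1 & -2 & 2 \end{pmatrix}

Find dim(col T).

3

Row reduce to echelon form.
R2 ← R2 + (3)·R1: [0, 12, -8, -10, -2]
R4 ← R4 + (3)·R1: [0, 14, -9, -12, -1]
R5 ← R5 + R1: [0, 6, -3, -6, 3]
R6 ← R6 + R1: [0, 4, -2, -4, 2]
R3 ← R3 − (1/6)·R2: [0, 0, -5/3, 5/3, -20/3]
R4 ← R4 − (7/6)·R2: [0, 0, 1/3, -1/3, 4/3]
R5 ← R5 − (1/2)·R2: [0, 0, 1, -1, 4]
R6 ← R6 − (1/3)·R2: [0, 0, 2/3, -2/3, 8/3]
R4 ← R4 + (1/5)·R3: [0, 0, 0, 0, 0]
R5 ← R5 + (3/5)·R3: [0, 0, 0, 0, 0]
R6 ← R6 + (2/5)·R3: [0, 0, 0, 0, 0]
Echelon form has 3 nonzero rows, so rank(T) = 3.
The column space has dimension equal to the rank: 3.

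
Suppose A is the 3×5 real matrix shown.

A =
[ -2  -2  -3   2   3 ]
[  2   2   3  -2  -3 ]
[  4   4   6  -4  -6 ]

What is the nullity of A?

Row reduce to echelon form.
R2 ← R2 + R1: [0, 0, 0, 0, 0]
R3 ← R3 + (2)·R1: [0, 0, 0, 0, 0]
1 nonzero row, so rank(A) = 1.
A has 5 columns; by rank–nullity, nullity = 5 − 1 = 4.

4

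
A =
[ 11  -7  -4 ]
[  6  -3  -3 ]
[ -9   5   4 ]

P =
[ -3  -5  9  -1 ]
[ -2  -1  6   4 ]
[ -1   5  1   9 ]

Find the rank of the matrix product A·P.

First compute AP:
[[-15, -68,  53, -75],
 [ -9, -42,  33, -45],
 [ 13,  60, -47,  65]]
Now row reduce the product.
R2 ← R2 − (3/5)·R1: [0, -6/5, 6/5, 0]
R3 ← R3 + (13/15)·R1: [0, 16/15, -16/15, 0]
R3 ← R3 + (8/9)·R2: [0, 0, 0, 0]
2 nonzero rows, so rank(AP) = 2.

2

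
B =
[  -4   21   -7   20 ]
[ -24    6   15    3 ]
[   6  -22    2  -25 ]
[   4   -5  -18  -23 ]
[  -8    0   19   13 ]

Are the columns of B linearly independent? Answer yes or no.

no

Row reduce B to echelon form.
R2 ← R2 − (6)·R1: [0, -120, 57, -117]
R3 ← R3 + (3/2)·R1: [0, 19/2, -17/2, 5]
R4 ← R4 + R1: [0, 16, -25, -3]
R5 ← R5 − (2)·R1: [0, -42, 33, -27]
R3 ← R3 + (19/240)·R2: [0, 0, -319/80, -341/80]
R4 ← R4 + (2/15)·R2: [0, 0, -87/5, -93/5]
R5 ← R5 − (7/20)·R2: [0, 0, 261/20, 279/20]
R4 ← R4 − (48/11)·R3: [0, 0, 0, 0]
R5 ← R5 + (36/11)·R3: [0, 0, 0, 0]
3 pivots among 4 columns.
Only 3 < 4 pivot columns, so the columns are linearly dependent.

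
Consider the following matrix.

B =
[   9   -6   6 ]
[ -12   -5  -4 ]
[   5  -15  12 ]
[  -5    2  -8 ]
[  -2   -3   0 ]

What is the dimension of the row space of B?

Row reduce to echelon form.
R2 ← R2 + (4/3)·R1: [0, -13, 4]
R3 ← R3 − (5/9)·R1: [0, -35/3, 26/3]
R4 ← R4 + (5/9)·R1: [0, -4/3, -14/3]
R5 ← R5 + (2/9)·R1: [0, -13/3, 4/3]
R3 ← R3 − (35/39)·R2: [0, 0, 66/13]
R4 ← R4 − (4/39)·R2: [0, 0, -66/13]
R5 ← R5 − (1/3)·R2: [0, 0, 0]
R4 ← R4 + R3: [0, 0, 0]
Echelon form has 3 nonzero rows, so rank(B) = 3.
The row space has dimension equal to the rank: 3.

3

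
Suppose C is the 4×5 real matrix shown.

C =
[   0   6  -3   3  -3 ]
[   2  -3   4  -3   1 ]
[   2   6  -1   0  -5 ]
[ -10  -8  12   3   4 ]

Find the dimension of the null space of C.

1

Row reduce to echelon form.
Swap R1 ↔ R2
R3 ← R3 − R1: [0, 9, -5, 3, -6]
R4 ← R4 + (5)·R1: [0, -23, 32, -12, 9]
R3 ← R3 − (3/2)·R2: [0, 0, -1/2, -3/2, -3/2]
R4 ← R4 + (23/6)·R2: [0, 0, 41/2, -1/2, -5/2]
R4 ← R4 + (41)·R3: [0, 0, 0, -62, -64]
4 nonzero rows, so rank(C) = 4.
C has 5 columns; by rank–nullity, nullity = 5 − 4 = 1.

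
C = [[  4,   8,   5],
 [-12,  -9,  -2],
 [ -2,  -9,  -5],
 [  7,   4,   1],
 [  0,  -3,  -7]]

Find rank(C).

3

Row reduce to echelon form.
R2 ← R2 + (3)·R1: [0, 15, 13]
R3 ← R3 + (1/2)·R1: [0, -5, -5/2]
R4 ← R4 − (7/4)·R1: [0, -10, -31/4]
R3 ← R3 + (1/3)·R2: [0, 0, 11/6]
R4 ← R4 + (2/3)·R2: [0, 0, 11/12]
R5 ← R5 + (1/5)·R2: [0, 0, -22/5]
R4 ← R4 − (1/2)·R3: [0, 0, 0]
R5 ← R5 + (12/5)·R3: [0, 0, 0]
Echelon form has 3 nonzero rows, so rank(C) = 3.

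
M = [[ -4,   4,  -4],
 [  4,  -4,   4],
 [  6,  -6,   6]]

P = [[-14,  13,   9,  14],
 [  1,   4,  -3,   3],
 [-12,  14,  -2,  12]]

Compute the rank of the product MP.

1

First compute MP:
[[108, -92, -40, -92],
 [-108,  92,  40,  92],
 [-162, 138,  60, 138]]
Now row reduce the product.
R2 ← R2 + R1: [0, 0, 0, 0]
R3 ← R3 + (3/2)·R1: [0, 0, 0, 0]
1 nonzero row, so rank(MP) = 1.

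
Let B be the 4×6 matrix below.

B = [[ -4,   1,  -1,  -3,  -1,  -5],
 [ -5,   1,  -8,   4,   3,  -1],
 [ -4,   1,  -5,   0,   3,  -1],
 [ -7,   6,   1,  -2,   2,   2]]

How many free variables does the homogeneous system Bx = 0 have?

2

Row reduce to echelon form.
R2 ← R2 − (5/4)·R1: [0, -1/4, -27/4, 31/4, 17/4, 21/4]
R3 ← R3 − R1: [0, 0, -4, 3, 4, 4]
R4 ← R4 − (7/4)·R1: [0, 17/4, 11/4, 13/4, 15/4, 43/4]
R4 ← R4 + (17)·R2: [0, 0, -112, 135, 76, 100]
R4 ← R4 − (28)·R3: [0, 0, 0, 51, -36, -12]
4 nonzero rows, so rank(B) = 4.
B has 6 columns; by rank–nullity, nullity = 6 − 4 = 2.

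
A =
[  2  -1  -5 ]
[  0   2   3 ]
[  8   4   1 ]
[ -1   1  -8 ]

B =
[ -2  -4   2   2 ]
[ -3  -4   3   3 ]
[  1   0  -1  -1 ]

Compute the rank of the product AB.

First compute AB:
[[ -6,  -4,   6,   6],
 [ -3,  -8,   3,   3],
 [-27, -48,  27,  27],
 [ -9,   0,   9,   9]]
Now row reduce the product.
R2 ← R2 − (1/2)·R1: [0, -6, 0, 0]
R3 ← R3 − (9/2)·R1: [0, -30, 0, 0]
R4 ← R4 − (3/2)·R1: [0, 6, 0, 0]
R3 ← R3 − (5)·R2: [0, 0, 0, 0]
R4 ← R4 + R2: [0, 0, 0, 0]
2 nonzero rows, so rank(AB) = 2.

2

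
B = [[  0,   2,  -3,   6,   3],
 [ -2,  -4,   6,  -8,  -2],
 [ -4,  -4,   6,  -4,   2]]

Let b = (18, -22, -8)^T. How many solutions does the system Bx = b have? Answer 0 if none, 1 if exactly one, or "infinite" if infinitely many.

Row reduce the augmented matrix [B | b].
Swap R1 ↔ R2
R3 ← R3 − (2)·R1: [0, 4, -6, 12, 6, 36]
R3 ← R3 − (2)·R2: [0, 0, 0, 0, 0, 0]
The echelon form has 2 nonzero rows, and every pivot lies in the first 5 columns, so rank(B) = rank([B|b]) = 2.
The system is consistent.
rank = 2 < 5 unknowns, so there are infinitely many solutions.

infinite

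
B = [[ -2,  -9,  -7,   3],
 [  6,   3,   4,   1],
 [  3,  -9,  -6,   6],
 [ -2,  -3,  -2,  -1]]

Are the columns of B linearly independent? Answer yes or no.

no

Row reduce B to echelon form.
R2 ← R2 + (3)·R1: [0, -24, -17, 10]
R3 ← R3 + (3/2)·R1: [0, -45/2, -33/2, 21/2]
R4 ← R4 − R1: [0, 6, 5, -4]
R3 ← R3 − (15/16)·R2: [0, 0, -9/16, 9/8]
R4 ← R4 + (1/4)·R2: [0, 0, 3/4, -3/2]
R4 ← R4 + (4/3)·R3: [0, 0, 0, 0]
3 pivots among 4 columns.
Only 3 < 4 pivot columns, so the columns are linearly dependent.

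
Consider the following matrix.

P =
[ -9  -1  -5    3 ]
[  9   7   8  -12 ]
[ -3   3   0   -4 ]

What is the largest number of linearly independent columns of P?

Row reduce to echelon form.
R2 ← R2 + R1: [0, 6, 3, -9]
R3 ← R3 − (1/3)·R1: [0, 10/3, 5/3, -5]
R3 ← R3 − (5/9)·R2: [0, 0, 0, 0]
Echelon form has 2 nonzero rows, so rank(P) = 2.
The rank gives the maximum number of linearly independent columns: 2.

2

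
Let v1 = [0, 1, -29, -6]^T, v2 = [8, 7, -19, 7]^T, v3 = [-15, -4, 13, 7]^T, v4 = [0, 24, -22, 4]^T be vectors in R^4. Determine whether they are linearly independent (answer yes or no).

Form the matrix with these vectors as rows and row reduce.
Swap R1 ↔ R2
R3 ← R3 + (15/8)·R1: [0, 73/8, -181/8, 161/8]
R3 ← R3 − (73/8)·R2: [0, 0, 242, 599/8]
R4 ← R4 − (24)·R2: [0, 0, 674, 148]
R4 ← R4 − (337/121)·R3: [0, 0, 0, -58599/968]
4 nonzero rows, so the 4 vectors span a space of dimension 4.
Since 4 = 4, the vectors are linearly independent.

yes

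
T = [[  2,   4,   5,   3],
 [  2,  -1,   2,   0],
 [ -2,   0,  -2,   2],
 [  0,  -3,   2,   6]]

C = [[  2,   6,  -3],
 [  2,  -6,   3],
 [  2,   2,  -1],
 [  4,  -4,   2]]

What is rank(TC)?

2

First compute TC:
[[ 34, -14,   7],
 [  6,  22, -11],
 [  0, -24,  12],
 [ 22,  -2,   1]]
Now row reduce the product.
R2 ← R2 − (3/17)·R1: [0, 416/17, -208/17]
R4 ← R4 − (11/17)·R1: [0, 120/17, -60/17]
R3 ← R3 + (51/52)·R2: [0, 0, 0]
R4 ← R4 − (15/52)·R2: [0, 0, 0]
2 nonzero rows, so rank(TC) = 2.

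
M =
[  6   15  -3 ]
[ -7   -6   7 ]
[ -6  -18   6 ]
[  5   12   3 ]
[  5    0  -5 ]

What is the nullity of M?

0

Row reduce to echelon form.
R2 ← R2 + (7/6)·R1: [0, 23/2, 7/2]
R3 ← R3 + R1: [0, -3, 3]
R4 ← R4 − (5/6)·R1: [0, -1/2, 11/2]
R5 ← R5 − (5/6)·R1: [0, -25/2, -5/2]
R3 ← R3 + (6/23)·R2: [0, 0, 90/23]
R4 ← R4 + (1/23)·R2: [0, 0, 130/23]
R5 ← R5 + (25/23)·R2: [0, 0, 30/23]
R4 ← R4 − (13/9)·R3: [0, 0, 0]
R5 ← R5 − (1/3)·R3: [0, 0, 0]
3 nonzero rows, so rank(M) = 3.
M has 3 columns; by rank–nullity, nullity = 3 − 3 = 0.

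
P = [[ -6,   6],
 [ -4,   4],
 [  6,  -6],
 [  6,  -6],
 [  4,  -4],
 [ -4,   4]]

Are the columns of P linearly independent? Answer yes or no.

no

Row reduce P to echelon form.
R2 ← R2 − (2/3)·R1: [0, 0]
R3 ← R3 + R1: [0, 0]
R4 ← R4 + R1: [0, 0]
R5 ← R5 + (2/3)·R1: [0, 0]
R6 ← R6 − (2/3)·R1: [0, 0]
1 pivot among 2 columns.
Only 1 < 2 pivot columns, so the columns are linearly dependent.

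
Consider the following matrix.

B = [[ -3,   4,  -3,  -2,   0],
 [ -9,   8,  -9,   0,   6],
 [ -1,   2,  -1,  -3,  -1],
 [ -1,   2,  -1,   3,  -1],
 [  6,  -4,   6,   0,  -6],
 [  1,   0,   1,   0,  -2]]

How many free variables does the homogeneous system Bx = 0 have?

Row reduce to echelon form.
R2 ← R2 − (3)·R1: [0, -4, 0, 6, 6]
R3 ← R3 − (1/3)·R1: [0, 2/3, 0, -7/3, -1]
R4 ← R4 − (1/3)·R1: [0, 2/3, 0, 11/3, -1]
R5 ← R5 + (2)·R1: [0, 4, 0, -4, -6]
R6 ← R6 + (1/3)·R1: [0, 4/3, 0, -2/3, -2]
R3 ← R3 + (1/6)·R2: [0, 0, 0, -4/3, 0]
R4 ← R4 + (1/6)·R2: [0, 0, 0, 14/3, 0]
R5 ← R5 + R2: [0, 0, 0, 2, 0]
R6 ← R6 + (1/3)·R2: [0, 0, 0, 4/3, 0]
R4 ← R4 + (7/2)·R3: [0, 0, 0, 0, 0]
R5 ← R5 + (3/2)·R3: [0, 0, 0, 0, 0]
R6 ← R6 + R3: [0, 0, 0, 0, 0]
3 nonzero rows, so rank(B) = 3.
B has 5 columns; by rank–nullity, nullity = 5 − 3 = 2.

2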